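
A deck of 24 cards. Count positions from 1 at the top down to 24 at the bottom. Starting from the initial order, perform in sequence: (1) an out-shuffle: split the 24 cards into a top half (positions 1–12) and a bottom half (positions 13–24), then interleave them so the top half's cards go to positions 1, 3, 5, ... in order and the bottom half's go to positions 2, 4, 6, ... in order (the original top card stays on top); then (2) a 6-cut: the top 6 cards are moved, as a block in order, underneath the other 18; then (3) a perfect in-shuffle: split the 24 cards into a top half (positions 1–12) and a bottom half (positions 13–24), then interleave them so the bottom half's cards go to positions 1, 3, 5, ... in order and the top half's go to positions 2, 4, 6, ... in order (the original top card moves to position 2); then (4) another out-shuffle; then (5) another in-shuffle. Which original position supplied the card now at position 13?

Undo the operations in reverse order, starting from position 13:
  undo op 5 (in-shuffle, from bottom half): 13 ← 19
  undo op 4 (out-shuffle, from top half): 19 ← 10
  undo op 3 (in-shuffle, from top half): 10 ← 5
  undo op 2 (cut 6): 5 ← 11
  undo op 1 (out-shuffle, from top half): 11 ← 6
So the card at position 13 came from original position 6.

6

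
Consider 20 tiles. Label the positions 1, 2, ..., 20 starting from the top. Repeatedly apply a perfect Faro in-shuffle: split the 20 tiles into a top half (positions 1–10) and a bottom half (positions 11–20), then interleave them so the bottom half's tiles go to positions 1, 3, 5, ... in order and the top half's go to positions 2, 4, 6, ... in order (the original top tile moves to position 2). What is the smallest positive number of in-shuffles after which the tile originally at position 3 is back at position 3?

3

Follow position 3 under repeated in-shuffles:
3 → 6 → 12 → 3
It first returns after 3 in-shuffles.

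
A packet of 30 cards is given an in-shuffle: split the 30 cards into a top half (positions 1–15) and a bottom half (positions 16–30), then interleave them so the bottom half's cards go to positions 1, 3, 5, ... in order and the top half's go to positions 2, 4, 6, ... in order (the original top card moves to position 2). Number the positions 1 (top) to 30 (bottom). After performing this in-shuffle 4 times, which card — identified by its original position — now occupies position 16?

1

Work backwards from position 16, undoing one in-shuffle at a time:
16 ← 8 ← 4 ← 2 ← 1
So the card now at position 16 started at position 1.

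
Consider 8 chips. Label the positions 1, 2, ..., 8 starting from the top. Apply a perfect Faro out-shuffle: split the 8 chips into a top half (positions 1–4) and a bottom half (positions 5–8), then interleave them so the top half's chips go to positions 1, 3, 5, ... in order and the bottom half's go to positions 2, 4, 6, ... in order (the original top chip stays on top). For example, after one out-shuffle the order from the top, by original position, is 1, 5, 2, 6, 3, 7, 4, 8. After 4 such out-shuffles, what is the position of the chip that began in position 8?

Position 8 is a fixed point of every out-shuffle, so the chip never moves.

8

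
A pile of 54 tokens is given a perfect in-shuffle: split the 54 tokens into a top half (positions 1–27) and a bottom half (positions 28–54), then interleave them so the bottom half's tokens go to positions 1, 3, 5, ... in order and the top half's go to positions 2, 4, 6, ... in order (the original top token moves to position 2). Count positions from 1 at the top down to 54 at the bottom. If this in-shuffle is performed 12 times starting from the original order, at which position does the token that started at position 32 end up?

7

Track the token's position through each in-shuffle:
32 → 9 → 18 → 36 → 17 → 34 → 13 → 26 → 52 → 49 → 43 → 31 → 7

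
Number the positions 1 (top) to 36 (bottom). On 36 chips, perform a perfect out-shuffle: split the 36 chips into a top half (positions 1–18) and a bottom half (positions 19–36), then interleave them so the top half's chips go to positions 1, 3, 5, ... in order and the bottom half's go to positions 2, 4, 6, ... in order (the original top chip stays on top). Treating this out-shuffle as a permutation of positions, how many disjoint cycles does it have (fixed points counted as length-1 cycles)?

Trace each unvisited position around until it returns:
(1) (2 3 5 9 17 33 ... len 12) (4 7 13 25 14 27 ... len 12) (6 11 21) (8 15 29 22) (16 31 26) (36)
7 cycles in total.

7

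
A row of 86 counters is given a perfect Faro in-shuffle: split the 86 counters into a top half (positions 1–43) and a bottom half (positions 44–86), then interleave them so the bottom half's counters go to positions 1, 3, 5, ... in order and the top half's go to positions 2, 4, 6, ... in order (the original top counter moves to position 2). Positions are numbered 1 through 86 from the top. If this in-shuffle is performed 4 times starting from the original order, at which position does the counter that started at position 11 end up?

Track the counter's position through each in-shuffle:
11 → 22 → 44 → 1 → 2

2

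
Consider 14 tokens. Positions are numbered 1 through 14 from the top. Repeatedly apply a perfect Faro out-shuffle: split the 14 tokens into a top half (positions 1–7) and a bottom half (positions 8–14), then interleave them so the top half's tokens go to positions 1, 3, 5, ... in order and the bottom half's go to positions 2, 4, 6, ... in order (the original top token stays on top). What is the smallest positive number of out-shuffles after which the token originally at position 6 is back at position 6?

12

Follow position 6 under repeated out-shuffles:
6 → 11 → 8 → 2 → 3 → 5 → 9 → 4 → 7 → 13 → 12 → 10 → 6
It first returns after 12 out-shuffles.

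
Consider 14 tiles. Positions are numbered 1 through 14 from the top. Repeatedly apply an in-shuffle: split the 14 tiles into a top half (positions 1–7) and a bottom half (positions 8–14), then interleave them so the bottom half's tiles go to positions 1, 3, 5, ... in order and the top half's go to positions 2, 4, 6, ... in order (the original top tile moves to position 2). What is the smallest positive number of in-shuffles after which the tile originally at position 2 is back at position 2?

Follow position 2 under repeated in-shuffles:
2 → 4 → 8 → 1 → 2
It first returns after 4 in-shuffles.

4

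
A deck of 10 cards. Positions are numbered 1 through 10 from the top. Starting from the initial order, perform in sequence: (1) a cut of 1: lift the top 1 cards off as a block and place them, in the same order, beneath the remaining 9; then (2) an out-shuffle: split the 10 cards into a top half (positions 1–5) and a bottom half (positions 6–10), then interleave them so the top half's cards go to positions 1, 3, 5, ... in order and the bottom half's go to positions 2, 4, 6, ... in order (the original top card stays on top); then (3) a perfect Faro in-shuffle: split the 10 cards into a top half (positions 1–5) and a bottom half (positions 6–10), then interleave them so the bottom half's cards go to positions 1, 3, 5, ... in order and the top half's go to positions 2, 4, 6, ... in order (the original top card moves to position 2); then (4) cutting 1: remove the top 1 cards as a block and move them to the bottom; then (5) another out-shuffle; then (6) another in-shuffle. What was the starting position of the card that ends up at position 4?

6

Undo the operations in reverse order, starting from position 4:
  undo op 6 (in-shuffle, from top half): 4 ← 2
  undo op 5 (out-shuffle, from bottom half): 2 ← 6
  undo op 4 (cut 1): 6 ← 7
  undo op 3 (in-shuffle, from bottom half): 7 ← 9
  undo op 2 (out-shuffle, from top half): 9 ← 5
  undo op 1 (cut 1): 5 ← 6
So the card at position 4 came from original position 6.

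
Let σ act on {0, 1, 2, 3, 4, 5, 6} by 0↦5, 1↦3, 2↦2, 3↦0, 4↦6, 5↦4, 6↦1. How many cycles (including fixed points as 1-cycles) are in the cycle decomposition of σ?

2

Cycle decomposition: (0 5 4 6 1 3) (2).
2 cycles.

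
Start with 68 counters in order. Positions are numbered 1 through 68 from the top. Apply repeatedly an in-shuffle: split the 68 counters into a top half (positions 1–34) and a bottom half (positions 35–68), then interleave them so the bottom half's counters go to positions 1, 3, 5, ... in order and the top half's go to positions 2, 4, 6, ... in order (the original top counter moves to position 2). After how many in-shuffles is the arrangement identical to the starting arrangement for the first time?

22

The in-shuffle permutes the 68 positions with cycle lengths [2, 11, 11, 22, 22].
Every counter is home exactly when every cycle has completed a whole number of laps, i.e. after lcm(2, 11, 22) = 22 in-shuffles.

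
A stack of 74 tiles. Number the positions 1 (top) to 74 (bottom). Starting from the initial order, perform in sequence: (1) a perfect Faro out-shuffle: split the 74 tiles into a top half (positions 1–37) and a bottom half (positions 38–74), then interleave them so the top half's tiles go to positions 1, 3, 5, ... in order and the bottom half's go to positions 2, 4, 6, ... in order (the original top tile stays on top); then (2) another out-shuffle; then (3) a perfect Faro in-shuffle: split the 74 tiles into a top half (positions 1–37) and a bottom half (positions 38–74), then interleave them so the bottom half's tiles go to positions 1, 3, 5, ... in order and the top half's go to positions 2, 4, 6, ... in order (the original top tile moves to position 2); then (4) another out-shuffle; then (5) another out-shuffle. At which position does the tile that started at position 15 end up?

7

Track the tile from position 15 forward through each operation:
  after op 1 (out-shuffle): 15 → 29
  after op 2 (out-shuffle): 29 → 57
  after op 3 (in-shuffle): 57 → 39
  after op 4 (out-shuffle): 39 → 4
  after op 5 (out-shuffle): 4 → 7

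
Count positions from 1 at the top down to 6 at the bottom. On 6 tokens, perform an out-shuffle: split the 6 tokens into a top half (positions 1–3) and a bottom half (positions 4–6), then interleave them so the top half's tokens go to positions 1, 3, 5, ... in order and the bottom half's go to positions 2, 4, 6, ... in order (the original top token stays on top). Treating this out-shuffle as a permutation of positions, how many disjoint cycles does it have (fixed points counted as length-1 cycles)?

3

Trace each unvisited position around until it returns:
(1) (2 3 5 4) (6)
3 cycles in total.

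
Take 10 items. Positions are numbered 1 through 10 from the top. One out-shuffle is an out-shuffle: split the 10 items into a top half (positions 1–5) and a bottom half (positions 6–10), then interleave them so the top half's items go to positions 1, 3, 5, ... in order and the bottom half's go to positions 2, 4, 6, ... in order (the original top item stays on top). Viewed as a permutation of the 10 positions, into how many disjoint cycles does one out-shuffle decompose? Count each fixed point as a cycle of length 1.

Trace each unvisited position around until it returns:
(1) (2 3 5 9 8 6) (4 7) (10)
4 cycles in total.

4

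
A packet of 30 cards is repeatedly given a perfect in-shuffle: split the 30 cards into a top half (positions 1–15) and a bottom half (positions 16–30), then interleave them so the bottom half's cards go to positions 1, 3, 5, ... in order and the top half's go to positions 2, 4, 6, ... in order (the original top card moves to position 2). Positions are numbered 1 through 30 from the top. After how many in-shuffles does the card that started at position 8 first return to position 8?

Follow position 8 under repeated in-shuffles:
8 → 16 → 1 → 2 → 4 → 8
It first returns after 5 in-shuffles.

5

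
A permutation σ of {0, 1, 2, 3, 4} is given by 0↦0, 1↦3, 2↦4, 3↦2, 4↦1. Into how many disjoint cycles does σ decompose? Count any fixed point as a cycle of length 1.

2

Cycle decomposition: (0) (1 3 2 4).
2 cycles.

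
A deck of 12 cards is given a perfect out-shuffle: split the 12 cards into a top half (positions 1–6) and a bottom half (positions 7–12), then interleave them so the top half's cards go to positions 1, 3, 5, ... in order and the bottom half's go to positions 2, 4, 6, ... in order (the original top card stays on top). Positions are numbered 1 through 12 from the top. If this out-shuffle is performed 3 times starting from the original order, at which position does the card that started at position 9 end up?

10

Track the card's position through each out-shuffle:
9 → 6 → 11 → 10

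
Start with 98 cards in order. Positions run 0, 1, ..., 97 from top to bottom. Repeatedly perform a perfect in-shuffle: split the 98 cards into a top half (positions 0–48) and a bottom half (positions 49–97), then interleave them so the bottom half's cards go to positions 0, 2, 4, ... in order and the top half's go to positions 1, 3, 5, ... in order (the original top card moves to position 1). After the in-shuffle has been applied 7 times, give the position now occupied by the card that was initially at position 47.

Track the card's position through each in-shuffle:
47 → 95 → 92 → 86 → 74 → 50 → 2 → 5

5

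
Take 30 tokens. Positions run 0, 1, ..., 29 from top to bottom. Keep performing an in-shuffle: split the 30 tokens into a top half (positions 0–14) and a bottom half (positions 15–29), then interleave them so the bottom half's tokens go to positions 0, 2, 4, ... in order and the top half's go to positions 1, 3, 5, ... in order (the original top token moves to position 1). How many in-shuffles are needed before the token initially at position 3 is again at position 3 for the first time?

5

Follow position 3 under repeated in-shuffles:
3 → 7 → 15 → 0 → 1 → 3
It first returns after 5 in-shuffles.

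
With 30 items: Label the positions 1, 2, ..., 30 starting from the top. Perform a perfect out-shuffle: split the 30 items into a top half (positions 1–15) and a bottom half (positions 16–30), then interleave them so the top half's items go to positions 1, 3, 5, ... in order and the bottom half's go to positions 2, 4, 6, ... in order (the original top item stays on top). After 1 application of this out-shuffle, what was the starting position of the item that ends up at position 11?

Work backwards from position 11, undoing one out-shuffle at a time:
11 ← 6
So the item now at position 11 started at position 6.

6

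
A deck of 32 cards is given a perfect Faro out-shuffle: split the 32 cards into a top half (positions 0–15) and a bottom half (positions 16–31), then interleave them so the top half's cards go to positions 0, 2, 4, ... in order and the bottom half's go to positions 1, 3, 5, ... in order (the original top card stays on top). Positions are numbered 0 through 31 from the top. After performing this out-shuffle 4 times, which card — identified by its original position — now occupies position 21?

Work backwards from position 21, undoing one out-shuffle at a time:
21 ← 26 ← 13 ← 22 ← 11
So the card now at position 21 started at position 11.

11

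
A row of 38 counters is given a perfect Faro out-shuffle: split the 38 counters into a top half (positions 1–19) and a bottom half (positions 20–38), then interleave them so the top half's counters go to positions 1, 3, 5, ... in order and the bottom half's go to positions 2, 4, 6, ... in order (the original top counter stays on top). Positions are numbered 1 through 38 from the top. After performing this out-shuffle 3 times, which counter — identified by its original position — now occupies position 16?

26

Work backwards from position 16, undoing one out-shuffle at a time:
16 ← 27 ← 14 ← 26
So the counter now at position 16 started at position 26.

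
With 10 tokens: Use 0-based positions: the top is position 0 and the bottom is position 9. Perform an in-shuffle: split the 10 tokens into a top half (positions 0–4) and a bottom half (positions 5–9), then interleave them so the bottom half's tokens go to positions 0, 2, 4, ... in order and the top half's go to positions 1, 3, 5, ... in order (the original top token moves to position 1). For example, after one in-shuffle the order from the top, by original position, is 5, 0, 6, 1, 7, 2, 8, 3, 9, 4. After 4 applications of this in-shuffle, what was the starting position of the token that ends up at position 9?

1

Work backwards from position 9, undoing one in-shuffle at a time:
9 ← 4 ← 7 ← 3 ← 1
So the token now at position 9 started at position 1.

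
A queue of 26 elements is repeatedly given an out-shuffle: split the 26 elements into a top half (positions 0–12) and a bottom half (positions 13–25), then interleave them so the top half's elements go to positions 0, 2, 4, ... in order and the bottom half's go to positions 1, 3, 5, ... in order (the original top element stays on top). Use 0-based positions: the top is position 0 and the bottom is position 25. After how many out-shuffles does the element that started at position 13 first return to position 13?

20

Follow position 13 under repeated out-shuffles:
13 → 1 → 2 → 4 → 8 → 16 → 7 → 14 → 3 → 6 → 12 → 24 → 23 → 21 → 17 → 9 → 18 → 11 → 22 → 19 → 13
It first returns after 20 out-shuffles.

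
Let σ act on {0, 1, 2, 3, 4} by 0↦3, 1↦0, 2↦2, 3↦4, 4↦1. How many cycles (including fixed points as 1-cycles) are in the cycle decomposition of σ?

2

Cycle decomposition: (0 3 4 1) (2).
2 cycles.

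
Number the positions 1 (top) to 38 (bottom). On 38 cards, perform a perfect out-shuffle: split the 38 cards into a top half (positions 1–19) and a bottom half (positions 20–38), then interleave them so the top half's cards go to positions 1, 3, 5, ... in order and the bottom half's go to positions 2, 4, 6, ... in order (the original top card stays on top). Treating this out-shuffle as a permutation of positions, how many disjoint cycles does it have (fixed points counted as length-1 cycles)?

Trace each unvisited position around until it returns:
(1) (2 3 5 9 17 33 ... len 36) (38)
3 cycles in total.

3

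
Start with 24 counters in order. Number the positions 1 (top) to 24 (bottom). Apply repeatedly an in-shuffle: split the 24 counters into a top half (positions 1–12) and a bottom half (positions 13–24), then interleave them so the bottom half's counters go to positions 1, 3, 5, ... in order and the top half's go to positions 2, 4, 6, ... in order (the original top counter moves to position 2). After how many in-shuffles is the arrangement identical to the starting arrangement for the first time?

The in-shuffle permutes the 24 positions with cycle lengths [4, 20].
Every counter is home exactly when every cycle has completed a whole number of laps, i.e. after lcm(4, 20) = 20 in-shuffles.

20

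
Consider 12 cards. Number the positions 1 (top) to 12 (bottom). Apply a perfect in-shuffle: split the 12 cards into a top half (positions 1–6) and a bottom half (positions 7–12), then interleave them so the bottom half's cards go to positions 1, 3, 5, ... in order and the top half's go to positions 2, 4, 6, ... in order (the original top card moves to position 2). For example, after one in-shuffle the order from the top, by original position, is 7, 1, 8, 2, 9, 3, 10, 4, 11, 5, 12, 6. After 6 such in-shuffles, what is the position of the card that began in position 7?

Track the card's position through each in-shuffle:
7 → 1 → 2 → 4 → 8 → 3 → 6

6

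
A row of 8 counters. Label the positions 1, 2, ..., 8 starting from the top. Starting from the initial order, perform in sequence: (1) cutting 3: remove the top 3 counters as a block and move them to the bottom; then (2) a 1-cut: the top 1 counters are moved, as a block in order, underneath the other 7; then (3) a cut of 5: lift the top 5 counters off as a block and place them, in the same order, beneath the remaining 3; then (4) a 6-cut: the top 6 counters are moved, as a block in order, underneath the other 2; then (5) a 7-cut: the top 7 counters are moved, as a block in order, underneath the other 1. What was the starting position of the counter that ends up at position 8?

6

Undo the operations in reverse order, starting from position 8:
  undo op 5 (cut 7): 8 ← 7
  undo op 4 (cut 6): 7 ← 5
  undo op 3 (cut 5): 5 ← 2
  undo op 2 (cut 1): 2 ← 3
  undo op 1 (cut 3): 3 ← 6
So the counter at position 8 came from original position 6.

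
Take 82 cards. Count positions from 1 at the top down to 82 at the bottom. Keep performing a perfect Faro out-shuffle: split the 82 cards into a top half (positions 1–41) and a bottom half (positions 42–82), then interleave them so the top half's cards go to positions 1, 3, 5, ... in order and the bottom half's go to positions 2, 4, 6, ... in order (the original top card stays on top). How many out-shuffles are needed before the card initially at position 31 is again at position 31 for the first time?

Follow position 31 under repeated out-shuffles:
31 → 61 → 40 → 79 → 76 → 70 → 58 → 34 → 67 → 52 → 22 → 43 → 4 → 7 → 13 → 25 → 49 → 16 → 31
It first returns after 18 out-shuffles.

18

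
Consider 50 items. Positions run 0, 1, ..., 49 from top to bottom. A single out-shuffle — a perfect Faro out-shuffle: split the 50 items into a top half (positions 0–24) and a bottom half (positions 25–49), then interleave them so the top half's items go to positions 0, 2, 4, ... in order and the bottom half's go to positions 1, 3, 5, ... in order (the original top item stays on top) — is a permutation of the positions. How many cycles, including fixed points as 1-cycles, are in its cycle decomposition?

Trace each unvisited position around until it returns:
(0) (1 2 4 8 16 32 ... len 21) (3 6 12 24 48 47 ... len 21) (7 14 28) (21 42 35) (49)
6 cycles in total.

6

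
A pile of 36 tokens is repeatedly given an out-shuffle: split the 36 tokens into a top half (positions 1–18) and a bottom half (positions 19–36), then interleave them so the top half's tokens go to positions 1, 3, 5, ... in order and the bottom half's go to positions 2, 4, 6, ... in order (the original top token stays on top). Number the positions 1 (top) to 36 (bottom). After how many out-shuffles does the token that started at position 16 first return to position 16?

Follow position 16 under repeated out-shuffles:
16 → 31 → 26 → 16
It first returns after 3 out-shuffles.

3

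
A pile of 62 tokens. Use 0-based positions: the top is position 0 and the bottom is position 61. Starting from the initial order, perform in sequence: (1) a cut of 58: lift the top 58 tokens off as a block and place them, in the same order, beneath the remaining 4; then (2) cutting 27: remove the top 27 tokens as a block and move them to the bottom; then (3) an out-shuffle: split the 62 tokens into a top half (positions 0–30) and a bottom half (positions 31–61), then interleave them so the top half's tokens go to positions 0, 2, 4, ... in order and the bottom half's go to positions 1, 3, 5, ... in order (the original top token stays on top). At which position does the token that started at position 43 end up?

Track the token from position 43 forward through each operation:
  after op 1 (cut 58): 43 → 47
  after op 2 (cut 27): 47 → 20
  after op 3 (out-shuffle): 20 → 40

40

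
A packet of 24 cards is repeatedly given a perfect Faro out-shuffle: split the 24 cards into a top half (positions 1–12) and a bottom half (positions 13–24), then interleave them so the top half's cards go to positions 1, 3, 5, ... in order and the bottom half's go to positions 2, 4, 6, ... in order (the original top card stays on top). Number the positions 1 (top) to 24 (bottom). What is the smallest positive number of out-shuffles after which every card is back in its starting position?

11

The out-shuffle permutes the 24 positions with cycle lengths [1, 1, 11, 11].
Every card is home exactly when every cycle has completed a whole number of laps, i.e. after lcm(1, 11) = 11 out-shuffles.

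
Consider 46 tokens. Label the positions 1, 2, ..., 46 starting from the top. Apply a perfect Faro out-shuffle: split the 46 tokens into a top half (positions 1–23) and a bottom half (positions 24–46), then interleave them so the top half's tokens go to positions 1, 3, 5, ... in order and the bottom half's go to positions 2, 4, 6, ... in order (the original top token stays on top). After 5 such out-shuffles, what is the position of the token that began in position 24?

17

Track the token's position through each out-shuffle:
24 → 2 → 3 → 5 → 9 → 17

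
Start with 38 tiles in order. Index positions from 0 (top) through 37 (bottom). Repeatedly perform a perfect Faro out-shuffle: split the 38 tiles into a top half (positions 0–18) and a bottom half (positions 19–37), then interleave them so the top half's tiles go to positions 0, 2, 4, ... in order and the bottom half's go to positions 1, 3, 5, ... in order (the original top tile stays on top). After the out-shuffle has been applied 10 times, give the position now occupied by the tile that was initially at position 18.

6

Track the tile's position through each out-shuffle:
18 → 36 → 35 → 33 → 29 → 21 → 5 → 10 → 20 → 3 → 6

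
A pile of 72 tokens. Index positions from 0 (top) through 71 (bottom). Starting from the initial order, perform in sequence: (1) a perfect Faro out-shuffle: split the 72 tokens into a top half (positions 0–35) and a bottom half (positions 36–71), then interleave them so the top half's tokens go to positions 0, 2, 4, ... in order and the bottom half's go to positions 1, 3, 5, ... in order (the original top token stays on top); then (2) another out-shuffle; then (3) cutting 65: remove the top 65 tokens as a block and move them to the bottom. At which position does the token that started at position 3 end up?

19

Track the token from position 3 forward through each operation:
  after op 1 (out-shuffle): 3 → 6
  after op 2 (out-shuffle): 6 → 12
  after op 3 (cut 65): 12 → 19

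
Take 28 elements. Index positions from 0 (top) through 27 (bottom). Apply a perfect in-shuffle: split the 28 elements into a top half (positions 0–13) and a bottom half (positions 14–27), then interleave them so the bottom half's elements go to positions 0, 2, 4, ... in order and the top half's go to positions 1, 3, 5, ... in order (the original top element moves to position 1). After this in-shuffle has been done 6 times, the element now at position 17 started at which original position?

Work backwards from position 17, undoing one in-shuffle at a time:
17 ← 8 ← 18 ← 23 ← 11 ← 5 ← 2
So the element now at position 17 started at position 2.

2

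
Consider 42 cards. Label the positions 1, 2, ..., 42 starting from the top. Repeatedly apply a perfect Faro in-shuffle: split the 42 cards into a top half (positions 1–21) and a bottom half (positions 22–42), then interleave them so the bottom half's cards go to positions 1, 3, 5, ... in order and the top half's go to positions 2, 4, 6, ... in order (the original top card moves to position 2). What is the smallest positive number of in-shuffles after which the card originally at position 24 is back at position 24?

Follow position 24 under repeated in-shuffles:
24 → 5 → 10 → 20 → 40 → 37 → 31 → 19 → 38 → 33 → 23 → 3 → 6 → 12 → 24
It first returns after 14 in-shuffles.

14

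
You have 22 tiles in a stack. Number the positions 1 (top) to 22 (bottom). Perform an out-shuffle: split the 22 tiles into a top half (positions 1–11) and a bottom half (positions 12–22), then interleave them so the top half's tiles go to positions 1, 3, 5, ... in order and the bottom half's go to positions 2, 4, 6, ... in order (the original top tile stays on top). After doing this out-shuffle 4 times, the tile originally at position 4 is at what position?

7

Track the tile's position through each out-shuffle:
4 → 7 → 13 → 4 → 7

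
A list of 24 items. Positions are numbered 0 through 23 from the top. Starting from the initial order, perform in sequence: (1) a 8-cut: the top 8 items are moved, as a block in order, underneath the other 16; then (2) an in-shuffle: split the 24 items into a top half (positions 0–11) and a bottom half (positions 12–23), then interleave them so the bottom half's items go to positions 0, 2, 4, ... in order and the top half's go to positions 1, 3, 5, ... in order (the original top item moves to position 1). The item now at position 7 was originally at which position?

Undo the operations in reverse order, starting from position 7:
  undo op 2 (in-shuffle, from top half): 7 ← 3
  undo op 1 (cut 8): 3 ← 11
So the item at position 7 came from original position 11.

11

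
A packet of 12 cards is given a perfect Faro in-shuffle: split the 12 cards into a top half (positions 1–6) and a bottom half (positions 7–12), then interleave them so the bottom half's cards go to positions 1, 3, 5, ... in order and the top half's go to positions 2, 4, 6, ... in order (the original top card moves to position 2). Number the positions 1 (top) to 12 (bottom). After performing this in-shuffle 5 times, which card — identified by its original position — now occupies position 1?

Work backwards from position 1, undoing one in-shuffle at a time:
1 ← 7 ← 10 ← 5 ← 9 ← 11
So the card now at position 1 started at position 11.

11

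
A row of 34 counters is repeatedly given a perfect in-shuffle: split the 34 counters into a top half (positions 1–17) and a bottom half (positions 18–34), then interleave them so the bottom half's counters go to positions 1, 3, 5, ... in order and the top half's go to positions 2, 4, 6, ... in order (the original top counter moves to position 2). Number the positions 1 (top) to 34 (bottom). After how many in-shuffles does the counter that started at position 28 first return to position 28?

4

Follow position 28 under repeated in-shuffles:
28 → 21 → 7 → 14 → 28
It first returns after 4 in-shuffles.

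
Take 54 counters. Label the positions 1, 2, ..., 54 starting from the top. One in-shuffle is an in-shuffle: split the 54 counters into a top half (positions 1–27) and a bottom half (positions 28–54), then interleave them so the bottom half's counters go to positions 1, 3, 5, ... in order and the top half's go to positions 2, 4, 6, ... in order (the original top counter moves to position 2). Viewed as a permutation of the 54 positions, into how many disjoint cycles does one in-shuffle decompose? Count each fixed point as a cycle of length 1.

Trace each unvisited position around until it returns:
(1 2 4 8 16 32 ... len 20) (3 6 12 24 48 41 ... len 20) (5 10 20 40 25 50 45 35 15 30) (11 22 44 33)
4 cycles in total.

4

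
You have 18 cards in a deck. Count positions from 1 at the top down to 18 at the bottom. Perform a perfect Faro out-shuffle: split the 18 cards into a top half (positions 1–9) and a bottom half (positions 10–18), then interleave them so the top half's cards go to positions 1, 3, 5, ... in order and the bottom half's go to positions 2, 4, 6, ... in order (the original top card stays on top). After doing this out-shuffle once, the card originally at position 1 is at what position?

Position 1 is a fixed point of every out-shuffle, so the card never moves.

1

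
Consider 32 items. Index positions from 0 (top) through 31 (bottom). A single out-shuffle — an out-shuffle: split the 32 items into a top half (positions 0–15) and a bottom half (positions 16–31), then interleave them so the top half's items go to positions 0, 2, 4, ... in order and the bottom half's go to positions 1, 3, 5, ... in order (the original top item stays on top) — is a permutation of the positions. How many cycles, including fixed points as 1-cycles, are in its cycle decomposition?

Trace each unvisited position around until it returns:
(0) (1 2 4 8 16) (3 6 12 24 17) (5 10 20 9 18) (7 14 28 25 19) (11 22 13 26 21) (15 30 29 27 23) (31)
8 cycles in total.

8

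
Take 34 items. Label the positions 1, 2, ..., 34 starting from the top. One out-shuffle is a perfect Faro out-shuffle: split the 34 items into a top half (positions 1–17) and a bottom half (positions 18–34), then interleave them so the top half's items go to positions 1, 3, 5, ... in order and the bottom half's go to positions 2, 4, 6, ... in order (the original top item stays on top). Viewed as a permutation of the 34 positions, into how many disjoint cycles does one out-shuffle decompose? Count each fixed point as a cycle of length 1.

Trace each unvisited position around until it returns:
(1) (2 3 5 9 17 33 32 30 26 18) (4 7 13 25 16 31 28 22 10 19) (6 11 21 8 15 29 24 14 27 20) (12 23) (34)
6 cycles in total.

6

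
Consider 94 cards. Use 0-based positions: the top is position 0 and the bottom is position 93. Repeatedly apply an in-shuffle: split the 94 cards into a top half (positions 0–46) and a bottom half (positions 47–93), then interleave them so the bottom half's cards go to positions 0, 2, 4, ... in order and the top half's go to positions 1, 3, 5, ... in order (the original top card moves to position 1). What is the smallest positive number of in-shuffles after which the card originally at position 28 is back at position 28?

36

Follow position 28 under repeated in-shuffles:
28 → 57 → 20 → 41 → 83 → 72 → 50 → 6 → ... → 28 (length 36)
It first returns after 36 in-shuffles.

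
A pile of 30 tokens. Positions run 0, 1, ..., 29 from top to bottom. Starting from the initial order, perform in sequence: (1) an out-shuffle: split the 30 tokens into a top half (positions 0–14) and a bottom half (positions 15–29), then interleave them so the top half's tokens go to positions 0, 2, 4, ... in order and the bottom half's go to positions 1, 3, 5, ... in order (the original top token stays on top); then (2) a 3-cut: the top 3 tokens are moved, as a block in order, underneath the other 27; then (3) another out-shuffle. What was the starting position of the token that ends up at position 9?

11

Undo the operations in reverse order, starting from position 9:
  undo op 3 (out-shuffle, from bottom half): 9 ← 19
  undo op 2 (cut 3): 19 ← 22
  undo op 1 (out-shuffle, from top half): 22 ← 11
So the token at position 9 came from original position 11.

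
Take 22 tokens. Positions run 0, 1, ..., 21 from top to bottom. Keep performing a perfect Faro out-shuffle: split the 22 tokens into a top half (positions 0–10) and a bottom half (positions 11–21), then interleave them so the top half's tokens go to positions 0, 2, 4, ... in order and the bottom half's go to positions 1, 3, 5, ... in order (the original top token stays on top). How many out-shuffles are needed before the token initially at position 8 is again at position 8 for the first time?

Follow position 8 under repeated out-shuffles:
8 → 16 → 11 → 1 → 2 → 4 → 8
It first returns after 6 out-shuffles.

6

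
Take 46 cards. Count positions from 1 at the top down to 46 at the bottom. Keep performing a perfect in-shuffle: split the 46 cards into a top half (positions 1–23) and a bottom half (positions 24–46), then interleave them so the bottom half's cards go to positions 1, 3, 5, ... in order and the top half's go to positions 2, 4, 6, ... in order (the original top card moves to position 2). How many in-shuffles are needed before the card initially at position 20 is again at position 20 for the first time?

Follow position 20 under repeated in-shuffles:
20 → 40 → 33 → 19 → 38 → 29 → 11 → 22 → ... → 20 (length 23)
It first returns after 23 in-shuffles.

23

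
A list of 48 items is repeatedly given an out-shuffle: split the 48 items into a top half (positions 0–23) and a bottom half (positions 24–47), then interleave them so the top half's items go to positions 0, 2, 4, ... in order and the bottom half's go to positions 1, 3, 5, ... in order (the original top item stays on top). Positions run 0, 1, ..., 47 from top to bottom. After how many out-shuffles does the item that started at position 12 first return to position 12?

23

Follow position 12 under repeated out-shuffles:
12 → 24 → 1 → 2 → 4 → 8 → 16 → 32 → ... → 12 (length 23)
It first returns after 23 out-shuffles.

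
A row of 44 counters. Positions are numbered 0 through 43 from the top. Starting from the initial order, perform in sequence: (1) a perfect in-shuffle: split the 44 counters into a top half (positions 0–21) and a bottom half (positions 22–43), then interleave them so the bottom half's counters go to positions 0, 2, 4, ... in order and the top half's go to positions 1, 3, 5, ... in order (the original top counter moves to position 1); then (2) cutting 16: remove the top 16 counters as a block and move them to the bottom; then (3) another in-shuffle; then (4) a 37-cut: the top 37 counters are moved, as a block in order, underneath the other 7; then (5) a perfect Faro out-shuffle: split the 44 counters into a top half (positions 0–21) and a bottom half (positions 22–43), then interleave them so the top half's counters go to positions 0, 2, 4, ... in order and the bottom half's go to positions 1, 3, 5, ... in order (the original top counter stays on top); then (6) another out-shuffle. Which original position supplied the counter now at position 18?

Undo the operations in reverse order, starting from position 18:
  undo op 6 (out-shuffle, from top half): 18 ← 9
  undo op 5 (out-shuffle, from bottom half): 9 ← 26
  undo op 4 (cut 37): 26 ← 19
  undo op 3 (in-shuffle, from top half): 19 ← 9
  undo op 2 (cut 16): 9 ← 25
  undo op 1 (in-shuffle, from top half): 25 ← 12
So the counter at position 18 came from original position 12.

12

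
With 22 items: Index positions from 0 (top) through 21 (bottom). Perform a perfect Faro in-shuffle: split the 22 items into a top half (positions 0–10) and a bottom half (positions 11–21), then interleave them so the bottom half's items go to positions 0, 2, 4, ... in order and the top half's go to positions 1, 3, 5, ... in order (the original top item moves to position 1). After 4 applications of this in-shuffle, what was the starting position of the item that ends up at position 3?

Work backwards from position 3, undoing one in-shuffle at a time:
3 ← 1 ← 0 ← 11 ← 5
So the item now at position 3 started at position 5.

5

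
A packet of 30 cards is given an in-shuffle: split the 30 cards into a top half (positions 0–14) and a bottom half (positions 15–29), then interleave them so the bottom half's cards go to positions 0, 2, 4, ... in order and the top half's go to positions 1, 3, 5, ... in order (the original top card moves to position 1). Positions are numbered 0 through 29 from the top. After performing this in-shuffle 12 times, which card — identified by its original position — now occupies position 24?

Work backwards from position 24, undoing one in-shuffle at a time:
24 ← 27 ← 13 ← 6 ← 18 ← 24 ← 27 ← 13 ← 6 ← 18 ← 24 ← 27 ← 13
So the card now at position 24 started at position 13.

13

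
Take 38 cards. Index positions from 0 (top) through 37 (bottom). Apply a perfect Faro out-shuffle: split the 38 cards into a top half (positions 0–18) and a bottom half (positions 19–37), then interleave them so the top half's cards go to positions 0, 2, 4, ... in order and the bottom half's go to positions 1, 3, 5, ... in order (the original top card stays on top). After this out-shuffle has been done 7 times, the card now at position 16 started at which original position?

Work backwards from position 16, undoing one out-shuffle at a time:
16 ← 8 ← 4 ← 2 ← 1 ← 19 ← 28 ← 14
So the card now at position 16 started at position 14.

14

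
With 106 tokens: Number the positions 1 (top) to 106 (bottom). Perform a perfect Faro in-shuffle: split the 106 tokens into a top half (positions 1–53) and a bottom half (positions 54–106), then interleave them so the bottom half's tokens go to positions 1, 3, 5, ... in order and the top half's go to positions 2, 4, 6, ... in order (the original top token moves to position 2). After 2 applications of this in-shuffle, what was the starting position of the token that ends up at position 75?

99

Work backwards from position 75, undoing one in-shuffle at a time:
75 ← 91 ← 99
So the token now at position 75 started at position 99.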